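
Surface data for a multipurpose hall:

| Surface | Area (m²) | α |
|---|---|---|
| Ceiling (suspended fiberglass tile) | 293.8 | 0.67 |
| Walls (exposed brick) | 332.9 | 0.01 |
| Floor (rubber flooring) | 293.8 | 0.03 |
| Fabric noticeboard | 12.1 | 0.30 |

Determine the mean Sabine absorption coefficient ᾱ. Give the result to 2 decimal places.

Total surface area S = 932.6 m².
Weighted sum Σ Sα = 212.619.
ᾱ = A/S = 0.23.

0.23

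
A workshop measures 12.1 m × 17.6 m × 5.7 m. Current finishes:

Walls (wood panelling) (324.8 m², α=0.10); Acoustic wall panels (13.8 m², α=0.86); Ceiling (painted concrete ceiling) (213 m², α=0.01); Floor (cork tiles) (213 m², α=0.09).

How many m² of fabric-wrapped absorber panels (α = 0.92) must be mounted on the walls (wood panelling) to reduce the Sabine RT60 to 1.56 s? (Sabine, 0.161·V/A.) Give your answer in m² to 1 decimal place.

Equivalent absorption area: A₁ = 324.8×0.10 + 13.8×0.86 + 213×0.01 + 213×0.09 = 65.648 m².
Required A₂ = 0.161·1213.872/1.56 = 125.278 sabins.
Absorption to add: 125.278 − 65.648 = 59.630 sabins.
Each m² of panel replacing the walls (wood panelling) adds (0.92 − 0.10) = 0.82 sabins.
Area = ΔA/Δα = 59.630/0.82 = 72.7 m².

72.7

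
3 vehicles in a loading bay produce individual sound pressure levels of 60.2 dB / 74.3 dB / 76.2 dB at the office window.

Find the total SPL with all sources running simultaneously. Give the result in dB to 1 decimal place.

Converting to relative power and adding: 10^(60.2/10) + 10^(74.3/10) + 10^(76.2/10) = 6.965e+07.
Back to dB: 10·log₁₀ Σ = 78.4 dB.

78.4 dB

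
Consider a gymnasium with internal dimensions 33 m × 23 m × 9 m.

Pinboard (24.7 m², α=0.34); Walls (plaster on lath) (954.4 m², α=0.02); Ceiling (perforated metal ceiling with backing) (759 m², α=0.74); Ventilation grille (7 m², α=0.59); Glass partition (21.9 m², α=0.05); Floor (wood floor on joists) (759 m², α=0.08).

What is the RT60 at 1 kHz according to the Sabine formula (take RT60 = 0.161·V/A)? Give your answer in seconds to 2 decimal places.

Equivalent absorption area: A = 24.7·0.34 + 954.4·0.02 + 759·0.74 + 7·0.59 + 21.9·0.05 + 759·0.08 = 655.091 m².
Room volume: 6831 m³.
RT60 = 0.161 · V / A = 0.161 × 6831 / 655.091 = 1.68 s.

1.68 sec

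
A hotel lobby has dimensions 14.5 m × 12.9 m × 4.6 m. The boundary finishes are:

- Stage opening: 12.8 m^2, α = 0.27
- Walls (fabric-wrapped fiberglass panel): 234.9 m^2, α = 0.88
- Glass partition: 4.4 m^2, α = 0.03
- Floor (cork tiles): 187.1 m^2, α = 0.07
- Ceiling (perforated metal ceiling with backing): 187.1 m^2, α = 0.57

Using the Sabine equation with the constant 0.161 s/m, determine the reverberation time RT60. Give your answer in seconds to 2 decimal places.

0.42 s

A = Σ Sᵢαᵢ = 12.8·0.27 + 234.9·0.88 + 4.4·0.03 + 187.1·0.07 + 187.1·0.57 = 330.044 sabins.
Volume V = 14.5 × 12.9 × 4.6 = 860.43 m³.
T = 0.161 V/A = 0.161·860.43/330.044 = 0.42 s.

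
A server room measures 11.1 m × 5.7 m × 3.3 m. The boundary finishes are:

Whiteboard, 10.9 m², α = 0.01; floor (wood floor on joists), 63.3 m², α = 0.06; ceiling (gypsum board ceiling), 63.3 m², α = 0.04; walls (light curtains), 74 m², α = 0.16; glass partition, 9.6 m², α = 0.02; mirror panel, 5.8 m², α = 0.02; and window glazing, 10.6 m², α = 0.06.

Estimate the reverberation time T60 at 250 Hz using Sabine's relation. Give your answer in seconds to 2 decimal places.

Equivalent absorption area: A = 10.9×0.01 + 63.3×0.06 + 63.3×0.04 + 74×0.16 + 9.6×0.02 + 5.8×0.02 + 10.6×0.06 = 19.223 m².
Room volume: 208.791 m³.
Sabine: RT60 = 0.161 × 208.791 / 19.223 = 1.75 s.

1.75 sec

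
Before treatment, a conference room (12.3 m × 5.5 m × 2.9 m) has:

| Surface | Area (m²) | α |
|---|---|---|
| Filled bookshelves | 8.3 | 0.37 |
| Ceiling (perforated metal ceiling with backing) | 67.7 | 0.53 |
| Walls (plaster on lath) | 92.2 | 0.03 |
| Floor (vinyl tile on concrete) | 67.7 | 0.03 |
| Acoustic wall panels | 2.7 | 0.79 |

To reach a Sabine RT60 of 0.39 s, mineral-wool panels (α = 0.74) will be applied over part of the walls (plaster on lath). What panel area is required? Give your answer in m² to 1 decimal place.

A₁ = Σ Sᵢαᵢ = 8.3×0.37 + 67.7×0.53 + 92.2×0.03 + 67.7×0.03 + 2.7×0.79 = 45.882 sabins.
Required A₂ = 0.161·196.185/0.39 = 80.989 sabins.
ΔA needed = 80.989 − 45.882 = 35.107 sabins.
Net gain per m²: Δα = 0.74 − 0.03 = 0.71.
Panel area = 35.107 / 0.71 = 49.4 m².

49.4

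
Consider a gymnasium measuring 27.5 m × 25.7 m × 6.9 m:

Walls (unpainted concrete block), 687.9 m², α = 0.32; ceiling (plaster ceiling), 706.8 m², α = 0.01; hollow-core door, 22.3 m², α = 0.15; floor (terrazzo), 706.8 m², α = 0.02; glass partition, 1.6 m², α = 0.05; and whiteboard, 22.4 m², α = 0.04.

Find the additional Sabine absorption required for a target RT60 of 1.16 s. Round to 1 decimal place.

431.2 sabins

Summing Sᵢαᵢ: 220.128 + 7.068 + 3.345 + 14.136 + 0.080 + 0.896 → A₁ = 245.653 sabins.
Target A₂ = 0.161·4876.575/1.16 = 676.835 sabins (V = 4876.575 m³).
ΔA = A₂ − A₁ = 676.835 − 245.653 = 431.2 sabins.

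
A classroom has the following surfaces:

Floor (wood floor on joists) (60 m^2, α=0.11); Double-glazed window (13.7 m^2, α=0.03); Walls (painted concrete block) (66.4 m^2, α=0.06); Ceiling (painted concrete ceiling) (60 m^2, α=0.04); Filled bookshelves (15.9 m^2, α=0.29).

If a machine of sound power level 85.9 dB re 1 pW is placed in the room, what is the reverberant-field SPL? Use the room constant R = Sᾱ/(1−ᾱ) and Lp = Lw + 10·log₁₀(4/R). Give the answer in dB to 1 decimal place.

79.0 dB

A = 18.006 sabins; S = 216.0 m^2.
ᾱ = 0.0834, so room constant R = A/(1−ᾱ) = 19.644 m^2.
Lp = Lw + 10 log₁₀(4/R) = 85.9 -6.91 = 79.0 dB.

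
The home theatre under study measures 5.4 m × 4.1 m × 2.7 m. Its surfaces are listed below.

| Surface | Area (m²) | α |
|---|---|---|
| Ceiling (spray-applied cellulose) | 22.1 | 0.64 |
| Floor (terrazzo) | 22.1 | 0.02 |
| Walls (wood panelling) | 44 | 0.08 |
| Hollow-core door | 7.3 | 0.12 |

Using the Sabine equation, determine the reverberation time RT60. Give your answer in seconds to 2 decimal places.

0.51 sec

Total absorption A = 22.1*0.64 + 22.1*0.02 + 44*0.08 + 7.3*0.12
  = 14.144 + 0.442 + 3.520 + 0.876 = 18.982 m² sabins.
Room volume: 59.778 m³.
RT60 = 0.161 · V / A = 0.161 × 59.778 / 18.982 = 0.51 s.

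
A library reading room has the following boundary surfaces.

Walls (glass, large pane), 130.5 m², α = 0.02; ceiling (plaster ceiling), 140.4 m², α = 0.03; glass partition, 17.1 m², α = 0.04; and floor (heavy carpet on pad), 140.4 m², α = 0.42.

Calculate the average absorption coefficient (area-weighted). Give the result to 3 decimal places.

S = Σ Sᵢ = 130.5 + 140.4 + 17.1 + 140.4 = 428.4 m².
A = 130.5*0.02 + 140.4*0.03 + 17.1*0.04 + 140.4*0.42 = 66.474 sabins.
ᾱ = 66.474 / 428.4 = 0.155.

0.155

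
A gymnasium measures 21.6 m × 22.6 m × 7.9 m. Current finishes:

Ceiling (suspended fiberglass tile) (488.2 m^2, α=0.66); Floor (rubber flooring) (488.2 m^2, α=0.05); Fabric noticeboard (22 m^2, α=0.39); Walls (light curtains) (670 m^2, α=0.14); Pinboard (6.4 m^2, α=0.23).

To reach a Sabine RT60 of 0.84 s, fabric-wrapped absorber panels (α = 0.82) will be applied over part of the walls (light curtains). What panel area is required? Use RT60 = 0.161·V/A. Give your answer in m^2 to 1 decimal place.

424.5

Total absorption A₁ = 488.2*0.66 + 488.2*0.05 + 22*0.39 + 670*0.14 + 6.4*0.23
  = 322.212 + 24.410 + 8.580 + 93.800 + 1.472 = 450.474 m^2 sabins.
V = 3856.464 m³. Target absorption A₂ = 0.161 × 3856.464 / 0.84 = 739.156 sabins.
ΔA needed = 739.156 − 450.474 = 288.682 sabins.
Net gain per m^2: Δα = 0.82 − 0.14 = 0.68.
Panel area = 288.682 / 0.68 = 424.5 m^2.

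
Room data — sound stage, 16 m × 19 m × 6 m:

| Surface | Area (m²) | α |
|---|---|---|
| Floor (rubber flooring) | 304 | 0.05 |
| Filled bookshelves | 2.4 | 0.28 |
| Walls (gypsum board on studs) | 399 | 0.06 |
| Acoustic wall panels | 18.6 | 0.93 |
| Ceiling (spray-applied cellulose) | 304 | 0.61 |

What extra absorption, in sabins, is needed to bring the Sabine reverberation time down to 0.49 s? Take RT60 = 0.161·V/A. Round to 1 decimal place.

356.8 sabins

Total absorption A₁ = 304×0.05 + 2.4×0.28 + 399×0.06 + 18.6×0.93 + 304×0.61
  = 15.200 + 0.672 + 23.940 + 17.298 + 185.440 = 242.550 m² sabins.
For T = 0.49 s, need A₂ = 0.161·V/T = 0.161·1824/0.49 = 599.314 sabins.
ΔA = A₂ − A₁ = 599.314 − 242.550 = 356.8 sabins.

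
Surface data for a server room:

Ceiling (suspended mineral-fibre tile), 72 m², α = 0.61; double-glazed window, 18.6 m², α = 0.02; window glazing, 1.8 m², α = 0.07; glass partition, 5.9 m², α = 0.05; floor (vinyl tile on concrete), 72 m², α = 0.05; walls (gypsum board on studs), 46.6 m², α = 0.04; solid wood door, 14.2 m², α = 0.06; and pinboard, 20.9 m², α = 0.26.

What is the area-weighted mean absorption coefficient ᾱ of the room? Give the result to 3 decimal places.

S = Σ Sᵢ = 72 + 18.6 + 1.8 + 5.9 + 72 + 46.6 + 14.2 + 20.9 = 252.0 m².
A = 72*0.61 + 18.6*0.02 + 1.8*0.07 + 5.9*0.05 + 72*0.05 + 46.6*0.04 + 14.2*0.06 + 20.9*0.26 = 56.463 sabins.
ᾱ = A/S = 0.224.

0.224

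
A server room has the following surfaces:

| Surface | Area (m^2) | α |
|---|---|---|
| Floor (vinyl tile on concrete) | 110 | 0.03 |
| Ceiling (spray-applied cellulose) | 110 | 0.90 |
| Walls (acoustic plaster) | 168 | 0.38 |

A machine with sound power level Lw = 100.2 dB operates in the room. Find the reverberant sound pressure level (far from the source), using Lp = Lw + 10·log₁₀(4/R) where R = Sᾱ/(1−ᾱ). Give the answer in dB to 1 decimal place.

81.6 dB

Σ(Sᵢαᵢ) = 110×0.03 + 110×0.90 + 168×0.38 = 166.140; total area S = 388.0 m^2.
ᾱ = 166.140/388.0 = 0.4282; R = Sᾱ/(1−ᾱ) = 166.140/(1−0.4282) = 290.556 m^2.
Lp = Lw + 10 log₁₀(4/R) = 100.2 -18.61 = 81.6 dB.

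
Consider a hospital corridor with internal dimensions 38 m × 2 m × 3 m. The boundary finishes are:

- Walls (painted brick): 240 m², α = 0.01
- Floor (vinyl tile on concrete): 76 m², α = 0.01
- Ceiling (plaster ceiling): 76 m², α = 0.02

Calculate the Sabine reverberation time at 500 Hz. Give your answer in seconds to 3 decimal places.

A = Σ Sᵢαᵢ = 240*0.01 + 76*0.01 + 76*0.02 = 4.680 sabins.
V = 38·2·3 = 228 m³.
RT60 = 0.161 · V / A = 0.161 × 228 / 4.680 = 7.844 s.

7.844 seconds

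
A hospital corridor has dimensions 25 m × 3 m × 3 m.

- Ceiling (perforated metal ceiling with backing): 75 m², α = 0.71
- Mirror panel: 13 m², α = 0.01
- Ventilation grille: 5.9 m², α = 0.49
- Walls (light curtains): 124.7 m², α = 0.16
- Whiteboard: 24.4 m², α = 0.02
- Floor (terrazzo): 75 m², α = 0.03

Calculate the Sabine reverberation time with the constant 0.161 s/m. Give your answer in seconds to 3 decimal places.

Equivalent absorption area: A = 75·0.71 + 13·0.01 + 5.9·0.49 + 124.7·0.16 + 24.4·0.02 + 75·0.03 = 78.961 m².
Room volume: 225 m³.
T = 0.161 V/A = 0.161·225/78.961 = 0.459 s.

0.459 sec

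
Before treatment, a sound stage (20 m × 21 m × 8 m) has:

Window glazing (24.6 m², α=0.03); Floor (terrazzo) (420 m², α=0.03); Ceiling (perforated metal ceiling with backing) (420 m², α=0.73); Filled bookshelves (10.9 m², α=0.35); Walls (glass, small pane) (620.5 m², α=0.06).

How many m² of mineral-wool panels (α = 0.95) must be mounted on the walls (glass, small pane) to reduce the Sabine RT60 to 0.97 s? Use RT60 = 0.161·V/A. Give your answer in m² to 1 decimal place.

221.0

Equivalent absorption area: A₁ = 24.6×0.03 + 420×0.03 + 420×0.73 + 10.9×0.35 + 620.5×0.06 = 360.983 m².
Required A₂ = 0.161·3360/0.97 = 557.691 sabins.
Absorption to add: 557.691 − 360.983 = 196.708 sabins.
Each m² of panel replacing the walls (glass, small pane) adds (0.95 − 0.06) = 0.89 sabins.
Area = ΔA/Δα = 196.708/0.89 = 221.0 m².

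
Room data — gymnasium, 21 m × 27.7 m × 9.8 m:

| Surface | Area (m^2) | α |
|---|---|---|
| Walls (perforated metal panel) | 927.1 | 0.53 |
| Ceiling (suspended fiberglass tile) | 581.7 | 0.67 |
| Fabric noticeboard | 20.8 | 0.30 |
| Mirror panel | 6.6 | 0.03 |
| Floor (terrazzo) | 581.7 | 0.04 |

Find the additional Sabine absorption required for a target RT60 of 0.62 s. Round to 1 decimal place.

Summing Sᵢαᵢ: 491.363 + 389.739 + 6.240 + 0.198 + 23.268 → A₁ = 910.808 sabins.
Target A₂ = 0.161·5700.66/0.62 = 1480.333 sabins (V = 5700.66 m³).
Additional absorption ΔA = 1480.333 − 910.808 = 569.5 sabins.

569.5 sabins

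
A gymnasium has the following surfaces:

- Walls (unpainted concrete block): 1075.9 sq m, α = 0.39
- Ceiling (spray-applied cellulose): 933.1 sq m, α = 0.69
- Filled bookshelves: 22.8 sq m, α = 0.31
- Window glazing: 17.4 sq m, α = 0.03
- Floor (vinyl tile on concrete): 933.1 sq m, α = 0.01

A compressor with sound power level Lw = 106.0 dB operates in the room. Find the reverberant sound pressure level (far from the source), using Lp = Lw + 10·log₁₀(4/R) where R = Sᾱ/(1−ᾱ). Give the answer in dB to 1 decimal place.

A = 1080.361 sabins; S = 2982.3 sq m.
ᾱ = 0.3623, so room constant R = A/(1−ᾱ) = 1694.152 sq m.
Lp = 106.0 + 10·log₁₀(4/1694.152) = 106.0 + (-26.27) = 79.7 dB.

79.7 dB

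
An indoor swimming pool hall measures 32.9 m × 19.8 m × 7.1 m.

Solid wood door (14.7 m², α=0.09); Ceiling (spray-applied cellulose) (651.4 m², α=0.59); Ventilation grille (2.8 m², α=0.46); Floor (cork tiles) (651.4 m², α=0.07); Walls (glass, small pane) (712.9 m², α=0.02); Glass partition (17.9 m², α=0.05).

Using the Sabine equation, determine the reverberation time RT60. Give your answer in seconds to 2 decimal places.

1.66 s

Total absorption A = 14.7×0.09 + 651.4×0.59 + 2.8×0.46 + 651.4×0.07 + 712.9×0.02 + 17.9×0.05
  = 1.323 + 384.326 + 1.288 + 45.598 + 14.258 + 0.895 = 447.688 m² sabins.
Volume V = 32.9 × 19.8 × 7.1 = 4625.082 m³.
Sabine: RT60 = 0.161 × 4625.082 / 447.688 = 1.66 s.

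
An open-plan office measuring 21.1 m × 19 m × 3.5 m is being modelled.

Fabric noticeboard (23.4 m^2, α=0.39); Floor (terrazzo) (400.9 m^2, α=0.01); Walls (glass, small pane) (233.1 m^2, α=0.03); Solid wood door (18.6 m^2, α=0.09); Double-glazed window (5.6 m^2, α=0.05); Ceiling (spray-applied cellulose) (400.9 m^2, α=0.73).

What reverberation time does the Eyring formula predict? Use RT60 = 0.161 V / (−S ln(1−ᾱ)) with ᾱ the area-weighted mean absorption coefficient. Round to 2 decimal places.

Total surface area S = 23.4 + 400.9 + 233.1 + 18.6 + 5.6 + 400.9 = 1082.5 m^2.
Σ(Sᵢαᵢ) = 23.4×0.39 + 400.9×0.01 + 233.1×0.03 + 18.6×0.09 + 5.6×0.05 + 400.9×0.73 = 314.739.
Mean coefficient ᾱ = A/S = 0.2908.
−S·ln(1−ᾱ) = −1082.5 × ln(1 − 0.2908) = 371.966.
V = 21.1 × 19 × 3.5 = 1403.15 m³.
T = 0.161·V/[−S·ln(1−ᾱ)] = 0.161·1403.15/371.966 = 0.61 s.

0.61 s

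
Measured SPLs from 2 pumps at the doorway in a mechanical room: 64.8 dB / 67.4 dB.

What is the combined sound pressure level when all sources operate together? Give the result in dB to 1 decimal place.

69.3 dB

Σ 10^(Lᵢ/10) = 8.515e+06.
Combined level = 10 log₁₀(8.515e+06) = 69.3 dB.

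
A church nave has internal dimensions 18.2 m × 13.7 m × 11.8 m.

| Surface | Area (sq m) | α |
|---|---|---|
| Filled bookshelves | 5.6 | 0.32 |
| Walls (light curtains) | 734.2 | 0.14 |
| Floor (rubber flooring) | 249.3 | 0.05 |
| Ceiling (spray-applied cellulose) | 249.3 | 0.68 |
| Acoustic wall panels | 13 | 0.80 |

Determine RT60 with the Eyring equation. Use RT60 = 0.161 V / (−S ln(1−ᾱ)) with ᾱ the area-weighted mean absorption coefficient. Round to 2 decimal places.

1.40 seconds

S = Σ Sᵢ = 1251.4 sq m.
Absorption A = 5.6·0.32 + 734.2·0.14 + 249.3·0.05 + 249.3·0.68 + 13·0.80 = 296.969 sabins.
ᾱ = 296.969 / 1251.4 = 0.2373.
Eyring denominator: −S ln(1−ᾱ) = 338.992.
V = 18.2 × 13.7 × 11.8 = 2942.212 m³.
T = 0.161·V/[−S·ln(1−ᾱ)] = 0.161·2942.212/338.992 = 1.40 s.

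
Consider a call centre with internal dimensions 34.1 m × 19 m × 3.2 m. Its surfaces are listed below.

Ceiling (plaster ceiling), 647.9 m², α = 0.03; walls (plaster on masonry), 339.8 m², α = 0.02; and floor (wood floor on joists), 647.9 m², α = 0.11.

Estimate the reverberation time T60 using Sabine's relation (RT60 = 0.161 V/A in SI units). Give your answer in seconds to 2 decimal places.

3.42 s

Total absorption A = 647.9*0.03 + 339.8*0.02 + 647.9*0.11
  = 19.437 + 6.796 + 71.269 = 97.502 m² sabins.
Volume V = 34.1 × 19 × 3.2 = 2073.28 m³.
Sabine: RT60 = 0.161 × 2073.28 / 97.502 = 3.42 s.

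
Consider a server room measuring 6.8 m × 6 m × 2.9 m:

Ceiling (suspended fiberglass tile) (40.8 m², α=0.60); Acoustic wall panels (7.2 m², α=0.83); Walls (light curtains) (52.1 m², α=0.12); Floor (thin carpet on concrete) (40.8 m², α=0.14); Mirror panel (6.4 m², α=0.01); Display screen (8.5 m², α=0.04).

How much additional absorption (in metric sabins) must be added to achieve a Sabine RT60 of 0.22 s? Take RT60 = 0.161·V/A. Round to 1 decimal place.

43.8 sabins

Equivalent absorption area: A₁ = 40.8·0.60 + 7.2·0.83 + 52.1·0.12 + 40.8·0.14 + 6.4·0.01 + 8.5·0.04 = 42.824 m².
For T = 0.22 s, need A₂ = 0.161·V/T = 0.161·118.32/0.22 = 86.589 sabins.
Shortfall: 86.589 − 42.824 = 43.8 sabins.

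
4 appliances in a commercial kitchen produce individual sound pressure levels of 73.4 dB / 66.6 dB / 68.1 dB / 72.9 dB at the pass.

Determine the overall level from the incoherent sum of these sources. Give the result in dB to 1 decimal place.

77.2 dB

Sum in the linear (power) domain: Σ 10^(Lᵢ/10) = 10^(73.4/10) + 10^(66.6/10) + 10^(68.1/10) + 10^(72.9/10) = 5.24e+07.
Back to dB: 10·log₁₀ Σ = 77.2 dB.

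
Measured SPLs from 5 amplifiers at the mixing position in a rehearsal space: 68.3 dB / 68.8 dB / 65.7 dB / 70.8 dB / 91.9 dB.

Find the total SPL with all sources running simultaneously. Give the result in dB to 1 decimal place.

Σ 10^(Lᵢ/10) = 1.579e+09.
Combined level = 10 log₁₀(1.579e+09) = 92.0 dB.

92.0 dB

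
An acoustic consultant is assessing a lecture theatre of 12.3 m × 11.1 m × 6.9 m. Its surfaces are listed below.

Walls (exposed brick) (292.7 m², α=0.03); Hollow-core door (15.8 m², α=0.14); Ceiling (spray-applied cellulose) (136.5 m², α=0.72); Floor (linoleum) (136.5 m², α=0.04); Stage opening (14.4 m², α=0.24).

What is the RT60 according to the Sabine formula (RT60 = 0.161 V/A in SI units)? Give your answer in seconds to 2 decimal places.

1.28 s

Summing Sᵢαᵢ: 8.781 + 2.212 + 98.280 + 5.460 + 3.456 → A = 118.189 sabins.
V = 12.3·11.1·6.9 = 942.057 m³.
Sabine: RT60 = 0.161 × 942.057 / 118.189 = 1.28 s.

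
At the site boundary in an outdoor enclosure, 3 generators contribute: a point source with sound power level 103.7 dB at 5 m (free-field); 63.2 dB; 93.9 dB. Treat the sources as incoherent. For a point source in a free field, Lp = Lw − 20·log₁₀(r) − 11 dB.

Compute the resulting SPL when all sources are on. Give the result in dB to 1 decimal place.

Source at 5 m: Lp = 103.7 − 20·log₁₀(5) − 11 = 78.7 dB.
Converting to relative power and adding: 10^(78.7/10) + 10^(63.2/10) + 10^(93.9/10) = 2.531e+09.
Combined level = 10 log₁₀(2.531e+09) = 94.0 dB.

94.0 dB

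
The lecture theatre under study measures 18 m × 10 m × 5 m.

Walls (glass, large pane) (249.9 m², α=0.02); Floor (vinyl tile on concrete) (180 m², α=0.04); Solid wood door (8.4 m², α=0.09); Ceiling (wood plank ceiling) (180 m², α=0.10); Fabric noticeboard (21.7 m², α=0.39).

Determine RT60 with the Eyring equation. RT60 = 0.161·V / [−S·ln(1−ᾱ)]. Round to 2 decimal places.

S = Σ Sᵢ = 640.0 m².
Absorption A = 249.9·0.02 + 180·0.04 + 8.4·0.09 + 180·0.10 + 21.7·0.39 = 39.417 sabins.
Mean coefficient ᾱ = A/S = 0.0616.
Eyring denominator: −S ln(1−ᾱ) = 40.691.
V = 18 × 10 × 5 = 900 m³.
RT60 = 0.161 × 900 / 40.691 = 3.56 s.

3.56 s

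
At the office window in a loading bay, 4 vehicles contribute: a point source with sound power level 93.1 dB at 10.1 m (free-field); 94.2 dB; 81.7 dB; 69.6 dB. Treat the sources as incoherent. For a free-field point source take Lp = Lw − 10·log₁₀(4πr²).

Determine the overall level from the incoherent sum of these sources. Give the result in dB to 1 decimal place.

94.5 dB

Source at 10.1 m: Lp = 93.1 − 10·log₁₀(4π·10.1²) = 93.1 − 10·log₁₀(1281.895) = 62.0 dB.
Sum in the linear (power) domain: Σ 10^(Lᵢ/10) = 10^(62.0/10) + 10^(94.2/10) + 10^(81.7/10) + 10^(69.6/10) = 2.789e+09.
Back to dB: 10·log₁₀ Σ = 94.5 dB.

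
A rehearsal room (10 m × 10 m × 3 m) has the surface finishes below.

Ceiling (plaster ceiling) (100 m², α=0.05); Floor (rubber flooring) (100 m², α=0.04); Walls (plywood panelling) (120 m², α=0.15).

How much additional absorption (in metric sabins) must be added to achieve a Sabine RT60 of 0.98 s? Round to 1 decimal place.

22.3 sabins

A₁ = Σ Sᵢαᵢ = 100×0.05 + 100×0.04 + 120×0.15 = 27.000 sabins.
Target A₂ = 0.161·300/0.98 = 49.286 sabins (V = 300 m³).
Additional absorption ΔA = 49.286 − 27.000 = 22.3 sabins.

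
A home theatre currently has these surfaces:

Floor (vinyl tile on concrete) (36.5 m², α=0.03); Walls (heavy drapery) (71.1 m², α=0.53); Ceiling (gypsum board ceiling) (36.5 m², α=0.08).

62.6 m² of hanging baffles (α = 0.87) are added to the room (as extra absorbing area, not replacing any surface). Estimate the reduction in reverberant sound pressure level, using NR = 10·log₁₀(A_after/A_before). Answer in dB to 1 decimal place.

3.6 dB

Equivalent absorption area: A_before = 36.5×0.03 + 71.1×0.53 + 36.5×0.08 = 41.698 m².
Treatment contributes 62.6·0.87 = 54.462 sabins.
A_after = 41.698 + 54.462 = 96.160 sabins.
NR = 10·log₁₀(96.160/41.698) = 3.6 dB.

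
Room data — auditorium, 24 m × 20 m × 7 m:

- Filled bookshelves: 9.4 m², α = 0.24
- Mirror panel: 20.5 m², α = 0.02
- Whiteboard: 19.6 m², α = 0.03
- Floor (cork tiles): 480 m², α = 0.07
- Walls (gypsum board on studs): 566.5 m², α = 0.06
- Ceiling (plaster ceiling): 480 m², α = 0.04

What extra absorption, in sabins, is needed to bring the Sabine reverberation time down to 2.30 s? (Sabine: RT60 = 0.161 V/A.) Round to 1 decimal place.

Summing Sᵢαᵢ: 2.256 + 0.410 + 0.588 + 33.600 + 33.990 + 19.200 → A₁ = 90.044 sabins.
Target A₂ = 0.161·3360/2.30 = 235.200 sabins (V = 3360 m³).
Shortfall: 235.200 − 90.044 = 145.2 sabins.

145.2 sabins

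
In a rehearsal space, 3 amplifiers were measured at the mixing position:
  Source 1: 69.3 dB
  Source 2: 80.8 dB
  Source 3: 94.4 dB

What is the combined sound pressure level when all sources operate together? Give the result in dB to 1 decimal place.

94.6 dB

Σ 10^(Lᵢ/10) = 2.883e+09.
Back to dB: 10·log₁₀ Σ = 94.6 dB.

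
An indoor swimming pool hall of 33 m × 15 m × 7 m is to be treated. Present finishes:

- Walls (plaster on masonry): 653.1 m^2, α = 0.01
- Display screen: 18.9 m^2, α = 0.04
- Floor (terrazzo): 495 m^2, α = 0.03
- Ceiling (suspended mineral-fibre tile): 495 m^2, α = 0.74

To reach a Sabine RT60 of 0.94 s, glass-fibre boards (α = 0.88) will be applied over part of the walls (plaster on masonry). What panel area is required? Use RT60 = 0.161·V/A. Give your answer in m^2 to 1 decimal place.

235.7

Equivalent absorption area: A₁ = 653.1×0.01 + 18.9×0.04 + 495×0.03 + 495×0.74 = 388.437 m^2.
Required A₂ = 0.161·3465/0.94 = 593.473 sabins.
ΔA needed = 593.473 − 388.437 = 205.036 sabins.
Each m^2 of panel replacing the walls (plaster on masonry) adds (0.88 − 0.01) = 0.87 sabins.
Panel area = 205.036 / 0.87 = 235.7 m^2.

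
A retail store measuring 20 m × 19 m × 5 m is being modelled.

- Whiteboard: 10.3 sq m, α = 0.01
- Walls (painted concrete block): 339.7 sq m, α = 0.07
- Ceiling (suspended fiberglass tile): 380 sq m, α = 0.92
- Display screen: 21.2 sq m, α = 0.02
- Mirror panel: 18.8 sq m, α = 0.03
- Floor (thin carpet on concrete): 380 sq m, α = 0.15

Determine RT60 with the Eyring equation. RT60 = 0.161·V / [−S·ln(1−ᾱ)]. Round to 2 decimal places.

S = Σ Sᵢ = 1150.0 sq m.
Σ(Sᵢαᵢ) = 10.3×0.01 + 339.7×0.07 + 380×0.92 + 21.2×0.02 + 18.8×0.03 + 380×0.15 = 431.470.
ᾱ = 431.470 / 1150.0 = 0.3752.
Eyring denominator: −S ln(1−ᾱ) = 540.872.
V = 20 × 19 × 5 = 1900 m³.
T = 0.161·V/[−S·ln(1−ᾱ)] = 0.161·1900/540.872 = 0.57 s.

0.57 s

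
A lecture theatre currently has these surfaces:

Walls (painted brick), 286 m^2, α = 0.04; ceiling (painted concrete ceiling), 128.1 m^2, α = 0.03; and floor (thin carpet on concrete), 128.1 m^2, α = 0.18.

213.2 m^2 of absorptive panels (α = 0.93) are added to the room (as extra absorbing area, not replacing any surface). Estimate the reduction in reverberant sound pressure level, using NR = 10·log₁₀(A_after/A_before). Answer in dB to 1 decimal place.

A_before = Σ Sᵢαᵢ = 286·0.04 + 128.1·0.03 + 128.1·0.18 = 38.341 sabins.
Added absorption = 213.2 × 0.93 = 198.276 sabins.
A_after = 38.341 + 198.276 = 236.617 sabins.
Reduction = 10 log₁₀(A_after/A_before) = 10 log₁₀(6.1714) = 7.9 dB.

7.9 dB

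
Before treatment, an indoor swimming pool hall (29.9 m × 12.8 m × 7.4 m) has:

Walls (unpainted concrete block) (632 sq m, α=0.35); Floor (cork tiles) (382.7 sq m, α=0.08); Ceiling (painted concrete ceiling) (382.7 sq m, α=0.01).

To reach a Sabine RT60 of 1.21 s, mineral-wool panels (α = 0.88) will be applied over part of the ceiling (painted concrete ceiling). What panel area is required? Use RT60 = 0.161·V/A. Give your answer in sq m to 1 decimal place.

139.3

A₁ = Σ Sᵢαᵢ = 632*0.35 + 382.7*0.08 + 382.7*0.01 = 255.643 sabins.
V = 2832.128 m³. Target absorption A₂ = 0.161 × 2832.128 / 1.21 = 376.837 sabins.
ΔA needed = 376.837 − 255.643 = 121.194 sabins.
Each sq m of panel replacing the ceiling (painted concrete ceiling) adds (0.88 − 0.01) = 0.87 sabins.
Area = ΔA/Δα = 121.194/0.87 = 139.3 sq m.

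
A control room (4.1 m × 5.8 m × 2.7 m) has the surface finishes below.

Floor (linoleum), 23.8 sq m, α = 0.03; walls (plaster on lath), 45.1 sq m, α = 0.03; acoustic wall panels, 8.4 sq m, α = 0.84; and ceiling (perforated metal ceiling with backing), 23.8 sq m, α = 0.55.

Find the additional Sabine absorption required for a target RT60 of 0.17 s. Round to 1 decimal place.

38.6 sabins

A₁ = Σ Sᵢαᵢ = 23.8*0.03 + 45.1*0.03 + 8.4*0.84 + 23.8*0.55 = 22.213 sabins.
For T = 0.17 s, need A₂ = 0.161·V/T = 0.161·64.206/0.17 = 60.807 sabins.
Additional absorption ΔA = 60.807 − 22.213 = 38.6 sabins.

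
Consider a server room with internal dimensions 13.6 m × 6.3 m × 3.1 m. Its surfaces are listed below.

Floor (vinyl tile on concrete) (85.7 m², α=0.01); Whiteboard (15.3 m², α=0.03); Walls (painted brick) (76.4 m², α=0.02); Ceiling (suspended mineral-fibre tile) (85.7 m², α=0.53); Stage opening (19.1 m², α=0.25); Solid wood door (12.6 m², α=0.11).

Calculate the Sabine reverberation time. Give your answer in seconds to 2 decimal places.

0.79 seconds

Summing Sᵢαᵢ: 0.857 + 0.459 + 1.528 + 45.421 + 4.775 + 1.386 → A = 54.426 sabins.
Room volume: 265.608 m³.
RT60 = 0.161 · V / A = 0.161 × 265.608 / 54.426 = 0.79 s.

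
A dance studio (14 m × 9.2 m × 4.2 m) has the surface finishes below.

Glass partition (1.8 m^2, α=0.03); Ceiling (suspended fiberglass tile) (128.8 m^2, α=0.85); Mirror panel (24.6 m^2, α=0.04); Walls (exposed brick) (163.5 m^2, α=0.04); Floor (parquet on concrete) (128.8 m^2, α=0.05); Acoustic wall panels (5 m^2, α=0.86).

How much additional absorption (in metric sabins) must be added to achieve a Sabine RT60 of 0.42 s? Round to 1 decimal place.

Total absorption A₁ = 1.8·0.03 + 128.8·0.85 + 24.6·0.04 + 163.5·0.04 + 128.8·0.05 + 5·0.86
  = 0.054 + 109.480 + 0.984 + 6.540 + 6.440 + 4.300 = 127.798 m^2 sabins.
V = 540.96 m³. Required absorption A₂ = 0.161 × 540.96 / 0.42 = 207.368 sabins.
Shortfall: 207.368 − 127.798 = 79.6 sabins.

79.6 sabins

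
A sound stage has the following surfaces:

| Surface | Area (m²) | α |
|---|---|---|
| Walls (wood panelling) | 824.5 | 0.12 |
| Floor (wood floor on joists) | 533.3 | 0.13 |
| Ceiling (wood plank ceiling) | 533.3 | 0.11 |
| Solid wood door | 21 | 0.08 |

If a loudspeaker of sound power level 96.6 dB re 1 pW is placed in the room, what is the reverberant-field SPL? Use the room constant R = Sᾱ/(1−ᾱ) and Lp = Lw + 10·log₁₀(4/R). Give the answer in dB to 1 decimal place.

78.5 dB

Σ(Sᵢαᵢ) = 824.5×0.12 + 533.3×0.13 + 533.3×0.11 + 21×0.08 = 228.612; total area S = 1912.1 m².
ᾱ = 228.612/1912.1 = 0.1196; R = Sᾱ/(1−ᾱ) = 228.612/(1−0.1196) = 259.668 m².
Lp = 96.6 + 10·log₁₀(4/259.668) = 96.6 + (-18.12) = 78.5 dB.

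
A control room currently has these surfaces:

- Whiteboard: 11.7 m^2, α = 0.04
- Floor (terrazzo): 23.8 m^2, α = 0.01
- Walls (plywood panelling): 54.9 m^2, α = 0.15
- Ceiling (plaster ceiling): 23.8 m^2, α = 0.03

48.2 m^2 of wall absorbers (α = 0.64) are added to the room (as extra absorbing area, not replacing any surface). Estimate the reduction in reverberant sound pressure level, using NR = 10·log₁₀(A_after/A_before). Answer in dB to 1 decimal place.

A_before = Σ Sᵢαᵢ = 11.7*0.04 + 23.8*0.01 + 54.9*0.15 + 23.8*0.03 = 9.655 sabins.
Treatment contributes 48.2·0.64 = 30.848 sabins.
New total A_after = 40.503 sabins.
NR = 10·log₁₀(40.503/9.655) = 6.2 dB.

6.2 dB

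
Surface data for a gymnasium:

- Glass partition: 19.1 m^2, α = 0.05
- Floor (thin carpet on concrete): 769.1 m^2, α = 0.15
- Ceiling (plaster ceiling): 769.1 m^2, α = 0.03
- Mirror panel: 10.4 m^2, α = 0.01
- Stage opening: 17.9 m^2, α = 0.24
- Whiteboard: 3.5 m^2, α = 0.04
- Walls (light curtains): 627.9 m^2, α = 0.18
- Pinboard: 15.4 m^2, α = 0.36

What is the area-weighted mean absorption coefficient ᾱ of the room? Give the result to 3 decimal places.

0.118

Total surface area S = 2232.4 m^2.
Σ(Sᵢαᵢ) = 19.1×0.05 + 769.1×0.15 + 769.1×0.03 + 10.4×0.01 + 17.9×0.24 + 3.5×0.04 + 627.9×0.18 + 15.4×0.36 = 262.499.
ᾱ = 262.499 / 2232.4 = 0.118.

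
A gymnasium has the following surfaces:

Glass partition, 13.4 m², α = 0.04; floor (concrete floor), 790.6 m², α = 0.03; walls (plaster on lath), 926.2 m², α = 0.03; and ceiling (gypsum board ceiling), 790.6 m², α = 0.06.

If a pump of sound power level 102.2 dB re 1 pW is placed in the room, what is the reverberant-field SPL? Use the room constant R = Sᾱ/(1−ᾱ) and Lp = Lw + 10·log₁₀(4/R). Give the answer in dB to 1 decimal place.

88.1 dB

A = 99.476 sabins; S = 2520.8 m².
ᾱ = 0.0395, so room constant R = A/(1−ᾱ) = 103.567 m².
Lp = 102.2 + 10·log₁₀(4/103.567) = 102.2 + (-14.13) = 88.1 dB.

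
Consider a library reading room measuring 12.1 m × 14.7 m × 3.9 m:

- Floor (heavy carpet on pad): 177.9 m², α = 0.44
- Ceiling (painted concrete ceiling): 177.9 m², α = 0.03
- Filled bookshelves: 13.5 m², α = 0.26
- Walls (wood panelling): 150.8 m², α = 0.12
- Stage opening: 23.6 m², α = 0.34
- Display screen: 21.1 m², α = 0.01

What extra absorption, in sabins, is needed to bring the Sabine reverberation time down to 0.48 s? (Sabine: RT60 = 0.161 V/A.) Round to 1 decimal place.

A₁ = Σ Sᵢαᵢ = 177.9*0.44 + 177.9*0.03 + 13.5*0.26 + 150.8*0.12 + 23.6*0.34 + 21.1*0.01 = 113.454 sabins.
V = 693.693 m³. Required absorption A₂ = 0.161 × 693.693 / 0.48 = 232.676 sabins.
Shortfall: 232.676 − 113.454 = 119.2 sabins.

119.2 sabins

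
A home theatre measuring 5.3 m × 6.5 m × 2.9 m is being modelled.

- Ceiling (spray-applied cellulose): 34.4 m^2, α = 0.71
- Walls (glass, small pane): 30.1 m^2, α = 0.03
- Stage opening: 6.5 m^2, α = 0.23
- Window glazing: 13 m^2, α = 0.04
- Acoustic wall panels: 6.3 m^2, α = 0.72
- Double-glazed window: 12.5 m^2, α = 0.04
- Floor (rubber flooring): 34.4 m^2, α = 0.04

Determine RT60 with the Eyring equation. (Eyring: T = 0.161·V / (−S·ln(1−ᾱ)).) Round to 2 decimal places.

Total surface area S = 34.4 + 30.1 + 6.5 + 13 + 6.3 + 12.5 + 34.4 = 137.2 m^2.
Absorption A = 34.4·0.71 + 30.1·0.03 + 6.5·0.23 + 13·0.04 + 6.3·0.72 + 12.5·0.04 + 34.4·0.04 = 33.754 sabins.
Mean coefficient ᾱ = A/S = 0.2460.
Eyring denominator: −S ln(1−ᾱ) = 38.740.
V = 5.3 × 6.5 × 2.9 = 99.905 m³.
RT60 = 0.161 × 99.905 / 38.740 = 0.42 s.

0.42 sec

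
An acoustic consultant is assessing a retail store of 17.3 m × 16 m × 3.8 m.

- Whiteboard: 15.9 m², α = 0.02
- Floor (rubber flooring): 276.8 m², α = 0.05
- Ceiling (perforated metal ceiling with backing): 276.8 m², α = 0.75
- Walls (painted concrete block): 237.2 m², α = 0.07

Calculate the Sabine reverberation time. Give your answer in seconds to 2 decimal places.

0.71 s

A = Σ Sᵢαᵢ = 15.9·0.02 + 276.8·0.05 + 276.8·0.75 + 237.2·0.07 = 238.362 sabins.
V = 17.3·16·3.8 = 1051.84 m³.
Sabine: RT60 = 0.161 × 1051.84 / 238.362 = 0.71 s.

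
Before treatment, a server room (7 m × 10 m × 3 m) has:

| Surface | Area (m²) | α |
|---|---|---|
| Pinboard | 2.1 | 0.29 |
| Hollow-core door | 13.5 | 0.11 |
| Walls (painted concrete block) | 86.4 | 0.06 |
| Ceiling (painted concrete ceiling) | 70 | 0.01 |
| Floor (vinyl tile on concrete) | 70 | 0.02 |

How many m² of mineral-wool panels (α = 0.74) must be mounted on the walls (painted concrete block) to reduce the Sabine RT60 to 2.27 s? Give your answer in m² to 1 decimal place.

8.1

A₁ = Σ Sᵢαᵢ = 2.1*0.29 + 13.5*0.11 + 86.4*0.06 + 70*0.01 + 70*0.02 = 9.378 sabins.
Required A₂ = 0.161·210/2.27 = 14.894 sabins.
Absorption to add: 14.894 − 9.378 = 5.516 sabins.
Net gain per m²: Δα = 0.74 − 0.06 = 0.68.
Area = ΔA/Δα = 5.516/0.68 = 8.1 m².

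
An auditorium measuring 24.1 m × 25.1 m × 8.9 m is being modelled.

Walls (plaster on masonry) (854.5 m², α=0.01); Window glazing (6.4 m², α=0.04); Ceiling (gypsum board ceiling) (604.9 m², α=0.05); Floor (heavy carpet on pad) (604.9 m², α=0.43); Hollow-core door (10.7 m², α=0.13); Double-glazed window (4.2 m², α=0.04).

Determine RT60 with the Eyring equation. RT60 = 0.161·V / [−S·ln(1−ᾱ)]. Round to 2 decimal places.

S = Σ Sᵢ = 2085.6 m².
Absorption A = 854.5·0.01 + 6.4·0.04 + 604.9·0.05 + 604.9·0.43 + 10.7·0.13 + 4.2·0.04 = 300.712 sabins.
ᾱ = 300.712 / 2085.6 = 0.1442.
Eyring denominator: −S ln(1−ᾱ) = 324.767.
V = 24.1 × 25.1 × 8.9 = 5383.699 m³.
RT60 = 0.161 × 5383.699 / 324.767 = 2.67 s.

2.67 seconds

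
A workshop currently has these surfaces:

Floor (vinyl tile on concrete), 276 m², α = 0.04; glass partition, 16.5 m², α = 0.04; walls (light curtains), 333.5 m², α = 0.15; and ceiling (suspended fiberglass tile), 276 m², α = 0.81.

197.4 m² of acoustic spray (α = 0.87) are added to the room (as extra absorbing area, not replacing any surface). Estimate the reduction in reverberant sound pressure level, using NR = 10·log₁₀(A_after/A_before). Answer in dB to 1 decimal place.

A_before = Σ Sᵢαᵢ = 276·0.04 + 16.5·0.04 + 333.5·0.15 + 276·0.81 = 285.285 sabins.
Added absorption = 197.4 × 0.87 = 171.738 sabins.
New total A_after = 457.023 sabins.
NR = 10·log₁₀(457.023/285.285) = 2.0 dB.

2.0 dB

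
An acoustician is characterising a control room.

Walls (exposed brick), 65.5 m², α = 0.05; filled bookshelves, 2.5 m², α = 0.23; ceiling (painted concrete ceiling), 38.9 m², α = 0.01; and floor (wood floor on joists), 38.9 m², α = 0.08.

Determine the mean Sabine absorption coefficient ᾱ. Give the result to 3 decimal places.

Total surface area S = 145.8 m².
A = 65.5×0.05 + 2.5×0.23 + 38.9×0.01 + 38.9×0.08 = 7.351 sabins.
ᾱ = A/S = 0.050.

0.050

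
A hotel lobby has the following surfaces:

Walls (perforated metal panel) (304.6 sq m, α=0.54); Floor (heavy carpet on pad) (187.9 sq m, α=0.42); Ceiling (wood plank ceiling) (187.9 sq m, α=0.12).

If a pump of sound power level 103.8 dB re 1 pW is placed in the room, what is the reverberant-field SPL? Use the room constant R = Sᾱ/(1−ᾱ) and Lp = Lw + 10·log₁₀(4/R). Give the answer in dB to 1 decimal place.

83.4 dB

A = 265.950 sabins; S = 680.4 sq m.
ᾱ = 265.950/680.4 = 0.3909; R = Sᾱ/(1−ᾱ) = 265.950/(1−0.3909) = 436.628 sq m.
Lp = 103.8 + 10·log₁₀(4/436.628) = 103.8 + (-20.38) = 83.4 dB.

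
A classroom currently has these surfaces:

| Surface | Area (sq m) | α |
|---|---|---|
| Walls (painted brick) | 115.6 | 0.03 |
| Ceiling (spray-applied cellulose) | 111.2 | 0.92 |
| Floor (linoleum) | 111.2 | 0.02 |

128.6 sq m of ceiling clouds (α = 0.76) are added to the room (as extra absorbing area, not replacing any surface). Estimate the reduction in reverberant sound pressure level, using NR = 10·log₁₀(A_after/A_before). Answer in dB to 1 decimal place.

Total absorption A_before = 115.6×0.03 + 111.2×0.92 + 111.2×0.02
  = 3.468 + 102.304 + 2.224 = 107.996 sq m sabins.
Added absorption = 128.6 × 0.76 = 97.736 sabins.
A_after = 107.996 + 97.736 = 205.732 sabins.
Reduction = 10 log₁₀(A_after/A_before) = 10 log₁₀(1.9050) = 2.8 dB.

2.8 dB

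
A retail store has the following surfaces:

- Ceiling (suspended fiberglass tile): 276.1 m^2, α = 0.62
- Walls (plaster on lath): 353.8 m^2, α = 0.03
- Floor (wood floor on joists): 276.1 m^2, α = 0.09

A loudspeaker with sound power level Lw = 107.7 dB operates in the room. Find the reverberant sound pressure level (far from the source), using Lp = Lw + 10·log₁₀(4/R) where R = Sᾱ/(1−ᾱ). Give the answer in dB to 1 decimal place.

Σ(Sᵢαᵢ) = 276.1×0.62 + 353.8×0.03 + 276.1×0.09 = 206.645; total area S = 906.0 m^2.
ᾱ = 0.2281, so room constant R = A/(1−ᾱ) = 267.710 m^2.
Lp = Lw + 10 log₁₀(4/R) = 107.7 -18.26 = 89.4 dB.

89.4 dB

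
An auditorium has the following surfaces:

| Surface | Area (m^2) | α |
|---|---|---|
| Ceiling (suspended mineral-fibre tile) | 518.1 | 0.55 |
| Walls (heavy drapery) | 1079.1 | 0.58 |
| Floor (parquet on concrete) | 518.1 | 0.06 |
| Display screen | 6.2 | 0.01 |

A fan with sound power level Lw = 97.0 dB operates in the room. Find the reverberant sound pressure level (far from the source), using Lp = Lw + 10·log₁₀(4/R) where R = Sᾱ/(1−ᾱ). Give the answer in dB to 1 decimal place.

Σ(Sᵢαᵢ) = 518.1·0.55 + 1079.1·0.58 + 518.1·0.06 + 6.2·0.01 = 941.981; total area S = 2121.5 m^2.
ᾱ = 0.4440, so room constant R = A/(1−ᾱ) = 1694.210 m^2.
Lp = Lw + 10 log₁₀(4/R) = 97.0 -26.27 = 70.7 dB.

70.7 dB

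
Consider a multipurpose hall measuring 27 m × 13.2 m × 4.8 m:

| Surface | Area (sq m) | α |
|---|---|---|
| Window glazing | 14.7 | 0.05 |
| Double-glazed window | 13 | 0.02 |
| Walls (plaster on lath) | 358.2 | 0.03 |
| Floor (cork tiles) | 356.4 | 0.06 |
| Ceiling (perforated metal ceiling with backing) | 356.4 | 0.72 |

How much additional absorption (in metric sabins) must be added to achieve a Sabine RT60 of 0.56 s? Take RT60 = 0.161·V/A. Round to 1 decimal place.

Equivalent absorption area: A₁ = 14.7·0.05 + 13·0.02 + 358.2·0.03 + 356.4·0.06 + 356.4·0.72 = 289.733 sq m.
For T = 0.56 s, need A₂ = 0.161·V/T = 0.161·1710.72/0.56 = 491.832 sabins.
ΔA = A₂ − A₁ = 491.832 − 289.733 = 202.1 sabins.

202.1 sabins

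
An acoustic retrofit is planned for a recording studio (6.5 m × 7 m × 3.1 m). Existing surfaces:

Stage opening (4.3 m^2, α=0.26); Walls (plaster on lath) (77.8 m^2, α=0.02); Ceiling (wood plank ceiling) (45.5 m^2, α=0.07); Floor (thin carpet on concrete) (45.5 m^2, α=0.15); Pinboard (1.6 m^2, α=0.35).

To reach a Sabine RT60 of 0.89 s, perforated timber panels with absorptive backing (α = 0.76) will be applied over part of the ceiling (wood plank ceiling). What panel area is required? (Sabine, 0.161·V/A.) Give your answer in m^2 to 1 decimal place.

A₁ = Σ Sᵢαᵢ = 4.3*0.26 + 77.8*0.02 + 45.5*0.07 + 45.5*0.15 + 1.6*0.35 = 13.244 sabins.
V = 141.05 m³. Target absorption A₂ = 0.161 × 141.05 / 0.89 = 25.516 sabins.
Absorption to add: 25.516 − 13.244 = 12.272 sabins.
Net gain per m^2: Δα = 0.76 − 0.07 = 0.69.
Area = ΔA/Δα = 12.272/0.69 = 17.8 m^2.

17.8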